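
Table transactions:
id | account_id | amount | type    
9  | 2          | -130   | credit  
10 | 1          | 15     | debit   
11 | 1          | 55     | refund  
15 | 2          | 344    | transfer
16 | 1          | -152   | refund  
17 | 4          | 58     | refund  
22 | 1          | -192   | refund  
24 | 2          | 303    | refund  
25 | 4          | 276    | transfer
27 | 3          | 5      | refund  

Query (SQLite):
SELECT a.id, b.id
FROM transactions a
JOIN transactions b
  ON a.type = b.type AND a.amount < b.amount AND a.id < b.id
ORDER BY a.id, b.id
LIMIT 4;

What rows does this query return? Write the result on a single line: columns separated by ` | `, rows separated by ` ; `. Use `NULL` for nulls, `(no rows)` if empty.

11 | 17 ; 11 | 24 ; 16 | 17 ; 16 | 24

Pairs (a,b) with same type, a.amount < b.amount, a.id < b.id.
type groups: credit:{9} debit:{10} refund:{11,16,17,22,24,27} transfer:{15,25}
Ordered by (a.id, b.id); first 4.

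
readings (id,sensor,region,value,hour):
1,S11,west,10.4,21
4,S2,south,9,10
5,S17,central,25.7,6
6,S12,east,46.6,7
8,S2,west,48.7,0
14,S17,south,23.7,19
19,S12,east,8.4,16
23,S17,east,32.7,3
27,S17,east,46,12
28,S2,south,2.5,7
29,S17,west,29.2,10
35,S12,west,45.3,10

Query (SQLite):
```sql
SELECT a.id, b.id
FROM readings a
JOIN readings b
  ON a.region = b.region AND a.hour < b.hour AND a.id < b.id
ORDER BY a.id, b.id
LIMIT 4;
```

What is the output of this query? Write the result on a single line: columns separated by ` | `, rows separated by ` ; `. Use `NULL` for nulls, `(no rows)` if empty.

4 | 14 ; 6 | 19 ; 6 | 27 ; 8 | 29

Pairs (a,b) with same region, a.hour < b.hour, a.id < b.id.
region groups: central:{5} east:{6,19,23,27} south:{4,14,28} west:{1,8,29,35}
Ordered by (a.id, b.id); first 4.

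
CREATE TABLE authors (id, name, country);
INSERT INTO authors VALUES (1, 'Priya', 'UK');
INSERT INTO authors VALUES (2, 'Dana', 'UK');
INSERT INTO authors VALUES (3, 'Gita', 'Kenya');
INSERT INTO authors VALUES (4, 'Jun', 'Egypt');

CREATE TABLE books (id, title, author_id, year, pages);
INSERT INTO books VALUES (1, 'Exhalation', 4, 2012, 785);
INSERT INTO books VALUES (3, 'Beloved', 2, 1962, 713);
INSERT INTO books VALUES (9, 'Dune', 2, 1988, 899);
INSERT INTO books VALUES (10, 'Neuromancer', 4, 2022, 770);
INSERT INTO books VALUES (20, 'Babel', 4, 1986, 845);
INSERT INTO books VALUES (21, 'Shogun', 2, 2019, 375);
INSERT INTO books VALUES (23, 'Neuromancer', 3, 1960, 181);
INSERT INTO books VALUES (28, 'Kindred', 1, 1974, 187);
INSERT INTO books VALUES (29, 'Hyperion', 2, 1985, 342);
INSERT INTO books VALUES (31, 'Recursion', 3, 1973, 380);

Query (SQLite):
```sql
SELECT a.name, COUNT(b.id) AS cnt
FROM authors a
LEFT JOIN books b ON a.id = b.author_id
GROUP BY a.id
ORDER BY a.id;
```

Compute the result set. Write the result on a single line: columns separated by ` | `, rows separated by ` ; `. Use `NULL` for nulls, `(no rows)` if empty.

LEFT JOIN keeps every authors row; unmatched ones get NULL for books columns.
Group by authors.id and compute COUNT(b.id). COUNT(col) of an all-NULL group is 0.
  1: ids {28} → COUNT(b.id)=1
  2: ids {3, 9, 21, 29} → COUNT(b.id)=4
  3: ids {23, 31} → COUNT(b.id)=2
  4: ids {1, 10, 20} → COUNT(b.id)=3

Priya | 1 ; Dana | 4 ; Gita | 2 ; Jun | 3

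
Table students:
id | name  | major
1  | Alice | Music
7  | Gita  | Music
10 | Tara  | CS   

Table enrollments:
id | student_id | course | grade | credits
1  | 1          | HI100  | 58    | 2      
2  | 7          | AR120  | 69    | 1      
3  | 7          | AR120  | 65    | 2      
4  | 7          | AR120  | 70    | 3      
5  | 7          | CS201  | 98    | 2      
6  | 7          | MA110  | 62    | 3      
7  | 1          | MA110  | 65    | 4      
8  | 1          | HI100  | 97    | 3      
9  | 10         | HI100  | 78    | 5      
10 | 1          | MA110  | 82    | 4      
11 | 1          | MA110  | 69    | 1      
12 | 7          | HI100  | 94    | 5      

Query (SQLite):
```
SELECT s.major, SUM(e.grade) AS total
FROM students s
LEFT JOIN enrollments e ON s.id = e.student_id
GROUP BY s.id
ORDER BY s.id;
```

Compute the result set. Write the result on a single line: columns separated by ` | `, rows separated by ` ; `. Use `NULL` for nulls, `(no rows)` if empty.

Music | 371 ; Music | 458 ; CS | 78

LEFT JOIN keeps every students row; unmatched ones get NULL for enrollments columns.
Group by students.id and compute SUM(e.grade). SUM over an all-NULL group is NULL.
  1: ids {1, 7, 8, 10, 11} → SUM(e.grade)=371
  7: ids {2, 3, 4, 5, 6, 12} → SUM(e.grade)=458
  10: ids {9} → SUM(e.grade)=78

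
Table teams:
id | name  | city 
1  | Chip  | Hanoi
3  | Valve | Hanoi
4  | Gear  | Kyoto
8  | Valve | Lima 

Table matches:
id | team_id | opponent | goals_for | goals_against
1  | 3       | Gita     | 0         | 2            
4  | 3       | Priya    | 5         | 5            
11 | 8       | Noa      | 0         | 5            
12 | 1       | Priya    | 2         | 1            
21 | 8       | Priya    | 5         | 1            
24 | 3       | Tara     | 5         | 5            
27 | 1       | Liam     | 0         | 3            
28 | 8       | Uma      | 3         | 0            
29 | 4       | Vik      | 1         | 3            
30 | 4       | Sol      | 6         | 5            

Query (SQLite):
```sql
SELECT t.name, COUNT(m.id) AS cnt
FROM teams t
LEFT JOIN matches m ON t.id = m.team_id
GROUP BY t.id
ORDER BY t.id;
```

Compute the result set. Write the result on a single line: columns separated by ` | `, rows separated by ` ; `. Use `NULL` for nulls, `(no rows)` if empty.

LEFT JOIN keeps every teams row; unmatched ones get NULL for matches columns.
Group by teams.id and compute COUNT(m.id). COUNT(col) of an all-NULL group is 0.
  1: ids {12, 27} → COUNT(m.id)=2
  3: ids {1, 4, 24} → COUNT(m.id)=3
  4: ids {29, 30} → COUNT(m.id)=2
  8: ids {11, 21, 28} → COUNT(m.id)=3

Chip | 2 ; Valve | 3 ; Gear | 2 ; Valve | 3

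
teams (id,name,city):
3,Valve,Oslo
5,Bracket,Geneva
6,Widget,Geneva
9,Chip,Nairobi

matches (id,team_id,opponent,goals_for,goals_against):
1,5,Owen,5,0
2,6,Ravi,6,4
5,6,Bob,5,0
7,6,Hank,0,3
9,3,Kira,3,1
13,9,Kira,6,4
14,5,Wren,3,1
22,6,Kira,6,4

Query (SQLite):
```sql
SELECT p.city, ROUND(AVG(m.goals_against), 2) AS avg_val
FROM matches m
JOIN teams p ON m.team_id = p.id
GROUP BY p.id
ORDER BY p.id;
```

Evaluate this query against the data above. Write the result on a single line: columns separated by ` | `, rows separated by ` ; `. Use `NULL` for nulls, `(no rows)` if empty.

Join each matches row to its teams via team_id.
Group joined rows by teams.id; compute ROUND(AVG(m.goals_against), 2) per group.
  3: ids {9} → ROUND(AVG(m.goals_against), 2)=1
  5: ids {1, 14} → ROUND(AVG(m.goals_against), 2)=0.5
  6: ids {2, 5, 7, 22} → ROUND(AVG(m.goals_against), 2)=2.75
  9: ids {13} → ROUND(AVG(m.goals_against), 2)=4

Oslo | 1 ; Geneva | 0.5 ; Geneva | 2.75 ; Nairobi | 4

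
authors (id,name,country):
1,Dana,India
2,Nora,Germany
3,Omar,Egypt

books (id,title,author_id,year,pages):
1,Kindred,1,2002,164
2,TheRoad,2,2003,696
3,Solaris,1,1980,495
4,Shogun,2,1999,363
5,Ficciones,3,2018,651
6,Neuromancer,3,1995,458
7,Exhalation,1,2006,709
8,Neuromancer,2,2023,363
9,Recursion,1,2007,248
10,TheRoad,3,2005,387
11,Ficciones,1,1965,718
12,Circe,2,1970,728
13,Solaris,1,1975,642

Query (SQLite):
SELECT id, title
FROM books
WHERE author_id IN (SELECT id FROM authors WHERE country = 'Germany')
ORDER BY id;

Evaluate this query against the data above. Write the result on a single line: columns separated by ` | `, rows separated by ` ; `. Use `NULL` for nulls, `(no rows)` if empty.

Inner query: authors.id where country = 'Germany'.
Outer: keep books rows whose author_id is in that set.
Inner query → {2}

2 | TheRoad ; 4 | Shogun ; 8 | Neuromancer ; 12 | Circe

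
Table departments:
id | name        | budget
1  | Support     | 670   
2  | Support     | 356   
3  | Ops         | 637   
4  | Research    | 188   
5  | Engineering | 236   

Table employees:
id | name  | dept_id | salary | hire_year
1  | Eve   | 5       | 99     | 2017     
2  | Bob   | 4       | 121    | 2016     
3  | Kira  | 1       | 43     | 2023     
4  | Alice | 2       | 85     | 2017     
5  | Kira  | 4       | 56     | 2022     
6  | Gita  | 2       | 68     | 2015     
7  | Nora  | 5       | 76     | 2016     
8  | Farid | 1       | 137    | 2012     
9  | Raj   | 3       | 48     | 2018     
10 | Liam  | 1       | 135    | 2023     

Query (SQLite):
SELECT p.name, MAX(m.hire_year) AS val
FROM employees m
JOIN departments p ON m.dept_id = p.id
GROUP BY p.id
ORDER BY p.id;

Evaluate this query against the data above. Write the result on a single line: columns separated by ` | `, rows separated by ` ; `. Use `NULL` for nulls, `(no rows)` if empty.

Join each employees row to its departments via dept_id.
Group joined rows by departments.id; compute MAX(m.hire_year) per group.
  1: ids {3, 8, 10} → MAX(m.hire_year)=2023
  2: ids {4, 6} → MAX(m.hire_year)=2017
  3: ids {9} → MAX(m.hire_year)=2018
  4: ids {2, 5} → MAX(m.hire_year)=2022
  5: ids {1, 7} → MAX(m.hire_year)=2017

Support | 2023 ; Support | 2017 ; Ops | 2018 ; Research | 2022 ; Engineering | 2017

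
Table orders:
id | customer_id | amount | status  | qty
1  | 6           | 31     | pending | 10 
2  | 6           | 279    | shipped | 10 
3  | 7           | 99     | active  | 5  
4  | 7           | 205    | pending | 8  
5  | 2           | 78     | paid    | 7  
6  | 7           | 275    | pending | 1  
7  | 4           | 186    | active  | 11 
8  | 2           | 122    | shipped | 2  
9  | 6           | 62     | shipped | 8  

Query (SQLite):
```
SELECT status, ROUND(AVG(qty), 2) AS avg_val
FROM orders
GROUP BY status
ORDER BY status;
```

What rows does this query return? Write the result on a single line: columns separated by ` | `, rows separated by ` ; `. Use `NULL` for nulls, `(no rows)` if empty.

active | 8 ; paid | 7 ; pending | 6.33 ; shipped | 6.67

Partition orders by status; compute ROUND(AVG(qty), 2) within each group.
  active: ids {3, 7} → ROUND(AVG(qty), 2)=8
  paid: ids {5} → ROUND(AVG(qty), 2)=7
  pending: ids {1, 4, 6} → ROUND(AVG(qty), 2)=6.33
  shipped: ids {2, 8, 9} → ROUND(AVG(qty), 2)=6.67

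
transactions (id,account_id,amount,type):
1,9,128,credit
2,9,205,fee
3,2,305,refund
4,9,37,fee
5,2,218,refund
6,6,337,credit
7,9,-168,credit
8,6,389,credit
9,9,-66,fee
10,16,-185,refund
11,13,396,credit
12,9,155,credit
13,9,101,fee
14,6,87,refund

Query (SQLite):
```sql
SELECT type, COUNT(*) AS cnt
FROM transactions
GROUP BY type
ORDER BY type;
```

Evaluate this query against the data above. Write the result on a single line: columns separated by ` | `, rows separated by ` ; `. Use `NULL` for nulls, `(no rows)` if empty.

credit | 6 ; fee | 4 ; refund | 4

Partition transactions by type; compute COUNT(*) within each group.
  credit: ids {1, 6, 7, 8, 11, 12} → COUNT(*)=6
  fee: ids {2, 4, 9, 13} → COUNT(*)=4
  refund: ids {3, 5, 10, 14} → COUNT(*)=4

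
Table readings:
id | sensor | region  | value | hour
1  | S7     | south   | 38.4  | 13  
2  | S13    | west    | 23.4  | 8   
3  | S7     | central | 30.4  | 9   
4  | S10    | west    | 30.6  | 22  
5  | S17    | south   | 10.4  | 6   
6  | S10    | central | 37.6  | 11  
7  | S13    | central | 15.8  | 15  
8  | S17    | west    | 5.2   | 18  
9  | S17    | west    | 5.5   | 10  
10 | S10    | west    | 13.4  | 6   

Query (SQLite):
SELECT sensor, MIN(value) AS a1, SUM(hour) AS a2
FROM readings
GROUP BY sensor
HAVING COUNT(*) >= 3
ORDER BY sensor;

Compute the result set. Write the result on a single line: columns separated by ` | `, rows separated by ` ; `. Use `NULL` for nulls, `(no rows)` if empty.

Group readings by sensor.
Per group compute: MIN(value), SUM(hour).
HAVING: drop groups with fewer than 3 rows.
  S10: ids {4, 6, 10} → MIN(value)=13.4, SUM(hour)=39
  S13: ids {2, 7} → MIN(value)=15.8, SUM(hour)=23
  S17: ids {5, 8, 9} → MIN(value)=5.2, SUM(hour)=34
  S7: ids {1, 3} → MIN(value)=30.4, SUM(hour)=22

S10 | 13.4 | 39 ; S17 | 5.2 | 34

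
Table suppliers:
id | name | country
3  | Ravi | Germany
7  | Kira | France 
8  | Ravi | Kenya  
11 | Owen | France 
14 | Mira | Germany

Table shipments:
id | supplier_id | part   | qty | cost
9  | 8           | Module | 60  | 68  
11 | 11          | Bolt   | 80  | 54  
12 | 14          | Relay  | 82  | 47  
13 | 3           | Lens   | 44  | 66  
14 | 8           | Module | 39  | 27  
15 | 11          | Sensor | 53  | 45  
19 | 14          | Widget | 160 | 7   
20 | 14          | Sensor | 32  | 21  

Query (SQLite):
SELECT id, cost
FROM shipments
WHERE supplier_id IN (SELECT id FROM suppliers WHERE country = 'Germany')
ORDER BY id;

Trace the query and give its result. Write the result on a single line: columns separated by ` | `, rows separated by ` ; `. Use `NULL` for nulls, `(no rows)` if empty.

12 | 47 ; 13 | 66 ; 19 | 7 ; 20 | 21

Inner query: suppliers.id where country = 'Germany'.
Outer: keep shipments rows whose supplier_id is in that set.
Inner query → {3, 14}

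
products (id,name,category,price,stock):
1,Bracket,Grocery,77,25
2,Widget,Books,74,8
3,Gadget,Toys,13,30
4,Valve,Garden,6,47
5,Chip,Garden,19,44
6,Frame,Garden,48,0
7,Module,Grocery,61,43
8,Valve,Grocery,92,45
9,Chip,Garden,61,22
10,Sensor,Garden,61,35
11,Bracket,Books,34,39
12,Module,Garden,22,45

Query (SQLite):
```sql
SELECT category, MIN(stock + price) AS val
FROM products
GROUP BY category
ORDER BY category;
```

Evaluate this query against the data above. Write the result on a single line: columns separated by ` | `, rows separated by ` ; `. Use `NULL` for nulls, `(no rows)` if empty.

For each row compute stock + price.
Group by category; take MIN of the expression per group.
  Books: ids {2, 11} → MIN(stock + price)=73
  Garden: ids {4, 5, 6, 9, 10, 12} → MIN(stock + price)=48
  Grocery: ids {1, 7, 8} → MIN(stock + price)=102
  Toys: ids {3} → MIN(stock + price)=43

Books | 73 ; Garden | 48 ; Grocery | 102 ; Toys | 43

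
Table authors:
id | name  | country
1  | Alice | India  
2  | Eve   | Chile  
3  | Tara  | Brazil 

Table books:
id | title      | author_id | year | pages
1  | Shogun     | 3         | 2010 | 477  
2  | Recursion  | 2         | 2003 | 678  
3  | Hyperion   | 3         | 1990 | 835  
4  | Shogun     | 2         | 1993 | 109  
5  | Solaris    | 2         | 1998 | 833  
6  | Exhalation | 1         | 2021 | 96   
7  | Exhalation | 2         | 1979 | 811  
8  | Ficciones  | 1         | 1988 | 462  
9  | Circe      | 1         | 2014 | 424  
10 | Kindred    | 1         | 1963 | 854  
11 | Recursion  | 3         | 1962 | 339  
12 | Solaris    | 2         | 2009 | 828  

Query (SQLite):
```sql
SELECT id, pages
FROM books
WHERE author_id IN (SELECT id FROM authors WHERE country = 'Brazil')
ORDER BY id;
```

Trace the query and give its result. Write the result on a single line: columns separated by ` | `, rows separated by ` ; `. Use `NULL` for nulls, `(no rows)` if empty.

1 | 477 ; 3 | 835 ; 11 | 339

Inner query: authors.id where country = 'Brazil'.
Outer: keep books rows whose author_id is in that set.
Inner query → {3}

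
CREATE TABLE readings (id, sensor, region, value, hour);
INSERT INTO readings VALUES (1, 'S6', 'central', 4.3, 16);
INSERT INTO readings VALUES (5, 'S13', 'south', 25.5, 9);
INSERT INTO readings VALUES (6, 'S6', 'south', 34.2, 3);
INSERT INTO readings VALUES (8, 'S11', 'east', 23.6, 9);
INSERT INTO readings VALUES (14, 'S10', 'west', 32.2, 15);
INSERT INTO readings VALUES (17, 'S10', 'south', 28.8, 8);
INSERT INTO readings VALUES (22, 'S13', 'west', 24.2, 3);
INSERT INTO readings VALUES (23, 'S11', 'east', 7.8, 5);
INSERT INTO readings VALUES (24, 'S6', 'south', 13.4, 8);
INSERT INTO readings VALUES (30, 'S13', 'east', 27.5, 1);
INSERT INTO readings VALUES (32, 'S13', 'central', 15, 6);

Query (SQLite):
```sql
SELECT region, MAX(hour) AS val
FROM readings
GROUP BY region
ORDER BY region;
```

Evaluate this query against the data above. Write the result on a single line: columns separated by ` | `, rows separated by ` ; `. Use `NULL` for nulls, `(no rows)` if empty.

central | 16 ; east | 9 ; south | 9 ; west | 15

Partition readings by region; compute MAX(hour) within each group.
  central: ids {1, 32} → MAX(hour)=16
  east: ids {8, 23, 30} → MAX(hour)=9
  south: ids {5, 6, 17, 24} → MAX(hour)=9
  west: ids {14, 22} → MAX(hour)=15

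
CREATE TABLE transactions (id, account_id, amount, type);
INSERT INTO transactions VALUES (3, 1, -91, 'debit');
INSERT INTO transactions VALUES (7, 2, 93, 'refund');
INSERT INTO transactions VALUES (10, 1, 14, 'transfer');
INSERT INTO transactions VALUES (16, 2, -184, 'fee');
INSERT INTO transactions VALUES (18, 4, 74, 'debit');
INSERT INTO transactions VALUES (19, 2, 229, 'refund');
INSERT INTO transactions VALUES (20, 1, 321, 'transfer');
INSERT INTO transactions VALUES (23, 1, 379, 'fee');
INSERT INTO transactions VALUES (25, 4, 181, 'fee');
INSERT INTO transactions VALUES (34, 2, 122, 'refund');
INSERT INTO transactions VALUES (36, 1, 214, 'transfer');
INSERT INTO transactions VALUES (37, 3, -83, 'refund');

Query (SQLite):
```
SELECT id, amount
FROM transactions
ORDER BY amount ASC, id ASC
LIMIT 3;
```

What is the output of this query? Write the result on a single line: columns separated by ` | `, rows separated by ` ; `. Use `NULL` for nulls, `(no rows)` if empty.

16 | -184 ; 3 | -91 ; 37 | -83

Sort by amount asc, tiebreak id asc: (-184, id=16), (-91, id=3), (-83, id=37), (14, id=10), (74, id=18), (93, id=7) …. Take first 3.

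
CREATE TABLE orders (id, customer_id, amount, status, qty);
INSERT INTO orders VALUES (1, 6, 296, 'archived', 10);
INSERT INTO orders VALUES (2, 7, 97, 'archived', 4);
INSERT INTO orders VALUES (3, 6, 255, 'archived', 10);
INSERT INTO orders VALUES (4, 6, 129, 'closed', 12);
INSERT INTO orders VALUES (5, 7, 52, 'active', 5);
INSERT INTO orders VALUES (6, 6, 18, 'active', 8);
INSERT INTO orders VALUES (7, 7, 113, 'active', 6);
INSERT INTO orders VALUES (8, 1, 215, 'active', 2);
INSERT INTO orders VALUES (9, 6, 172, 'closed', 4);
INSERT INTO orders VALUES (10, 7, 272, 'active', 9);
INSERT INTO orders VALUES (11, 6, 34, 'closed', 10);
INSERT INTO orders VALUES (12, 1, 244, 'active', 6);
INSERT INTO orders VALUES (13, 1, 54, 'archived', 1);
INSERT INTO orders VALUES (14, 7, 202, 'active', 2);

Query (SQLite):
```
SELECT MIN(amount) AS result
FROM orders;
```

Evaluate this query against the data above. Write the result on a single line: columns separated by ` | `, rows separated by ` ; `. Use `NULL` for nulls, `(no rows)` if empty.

All amount values: [296, 97, 255, 129, 52, 18, 113, 215, 172, 272, 34, 244, 54, 202].
MIN of non-NULL values = 18.

18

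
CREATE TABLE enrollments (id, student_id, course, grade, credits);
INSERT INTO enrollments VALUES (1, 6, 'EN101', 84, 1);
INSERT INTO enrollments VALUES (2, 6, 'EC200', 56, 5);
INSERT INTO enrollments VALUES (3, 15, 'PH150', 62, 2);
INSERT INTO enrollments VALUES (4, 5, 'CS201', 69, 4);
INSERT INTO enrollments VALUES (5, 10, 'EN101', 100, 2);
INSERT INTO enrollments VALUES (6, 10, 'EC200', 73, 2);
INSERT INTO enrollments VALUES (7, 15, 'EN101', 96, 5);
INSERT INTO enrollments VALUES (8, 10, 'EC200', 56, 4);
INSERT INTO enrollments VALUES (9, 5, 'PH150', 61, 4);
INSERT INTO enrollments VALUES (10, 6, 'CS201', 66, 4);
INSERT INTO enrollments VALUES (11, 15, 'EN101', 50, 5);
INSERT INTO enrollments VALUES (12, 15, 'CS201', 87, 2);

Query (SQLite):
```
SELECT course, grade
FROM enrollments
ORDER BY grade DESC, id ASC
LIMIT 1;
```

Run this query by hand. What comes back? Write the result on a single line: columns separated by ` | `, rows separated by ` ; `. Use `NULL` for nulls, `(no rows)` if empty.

Sort by grade desc, tiebreak id asc: (100, id=5), (96, id=7), (87, id=12), (84, id=1) …. Take first 1.

EN101 | 100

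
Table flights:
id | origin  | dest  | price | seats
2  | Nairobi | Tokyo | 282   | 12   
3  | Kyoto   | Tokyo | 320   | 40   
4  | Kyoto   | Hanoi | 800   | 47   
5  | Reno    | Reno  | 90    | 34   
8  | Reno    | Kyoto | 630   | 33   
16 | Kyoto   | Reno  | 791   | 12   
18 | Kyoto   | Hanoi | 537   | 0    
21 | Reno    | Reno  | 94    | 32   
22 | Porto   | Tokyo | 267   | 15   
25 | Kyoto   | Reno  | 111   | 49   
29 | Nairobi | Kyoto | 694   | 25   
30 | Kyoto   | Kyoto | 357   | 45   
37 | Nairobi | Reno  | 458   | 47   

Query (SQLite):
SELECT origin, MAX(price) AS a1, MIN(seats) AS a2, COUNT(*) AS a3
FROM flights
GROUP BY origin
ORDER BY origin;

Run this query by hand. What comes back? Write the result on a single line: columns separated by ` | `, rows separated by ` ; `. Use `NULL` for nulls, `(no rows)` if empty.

Group flights by origin.
Per group compute: MAX(price), MIN(seats), COUNT(*).
  Kyoto: ids {3, 4, 16, 18, 25, 30} → MAX(price)=800, MIN(seats)=0, COUNT(*)=6
  Nairobi: ids {2, 29, 37} → MAX(price)=694, MIN(seats)=12, COUNT(*)=3
  Porto: ids {22} → MAX(price)=267, MIN(seats)=15, COUNT(*)=1
  Reno: ids {5, 8, 21} → MAX(price)=630, MIN(seats)=32, COUNT(*)=3

Kyoto | 800 | 0 | 6 ; Nairobi | 694 | 12 | 3 ; Porto | 267 | 15 | 1 ; Reno | 630 | 32 | 3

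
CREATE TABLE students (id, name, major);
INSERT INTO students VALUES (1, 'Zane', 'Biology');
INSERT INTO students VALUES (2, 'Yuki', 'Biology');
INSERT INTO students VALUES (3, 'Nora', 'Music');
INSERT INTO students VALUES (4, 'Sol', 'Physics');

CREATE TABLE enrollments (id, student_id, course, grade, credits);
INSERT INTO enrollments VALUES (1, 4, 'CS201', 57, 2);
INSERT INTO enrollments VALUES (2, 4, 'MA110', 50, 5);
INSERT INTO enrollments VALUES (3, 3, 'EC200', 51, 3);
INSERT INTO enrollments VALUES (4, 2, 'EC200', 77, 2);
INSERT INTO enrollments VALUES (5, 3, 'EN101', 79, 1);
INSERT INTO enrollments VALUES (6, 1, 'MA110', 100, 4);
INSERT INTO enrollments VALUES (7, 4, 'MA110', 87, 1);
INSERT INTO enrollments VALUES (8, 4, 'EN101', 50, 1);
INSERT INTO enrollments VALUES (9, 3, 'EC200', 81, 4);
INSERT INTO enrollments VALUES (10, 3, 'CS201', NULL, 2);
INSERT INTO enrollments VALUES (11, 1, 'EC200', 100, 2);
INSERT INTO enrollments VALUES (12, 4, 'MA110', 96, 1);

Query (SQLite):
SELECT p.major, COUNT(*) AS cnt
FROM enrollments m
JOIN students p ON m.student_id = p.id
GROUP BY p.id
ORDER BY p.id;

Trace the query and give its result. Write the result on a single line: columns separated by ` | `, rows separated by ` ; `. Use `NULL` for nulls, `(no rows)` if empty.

Biology | 2 ; Biology | 1 ; Music | 4 ; Physics | 5

Join each enrollments row to its students via student_id.
Group joined rows by students.id; compute COUNT(*) per group.
  1: ids {6, 11} → COUNT(*)=2
  2: ids {4} → COUNT(*)=1
  3: ids {3, 5, 9, 10} → COUNT(*)=4
  4: ids {1, 2, 7, 8, 12} → COUNT(*)=5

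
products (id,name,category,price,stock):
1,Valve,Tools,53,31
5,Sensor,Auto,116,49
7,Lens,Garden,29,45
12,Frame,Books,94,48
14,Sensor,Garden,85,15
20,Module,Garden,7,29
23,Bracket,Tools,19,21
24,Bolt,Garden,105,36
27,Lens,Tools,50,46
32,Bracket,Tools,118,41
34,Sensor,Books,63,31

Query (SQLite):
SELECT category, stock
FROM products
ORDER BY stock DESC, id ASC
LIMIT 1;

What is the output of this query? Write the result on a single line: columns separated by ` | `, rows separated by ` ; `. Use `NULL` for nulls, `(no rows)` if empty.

Sort by stock desc, tiebreak id asc: (49, id=5), (48, id=12), (46, id=27), (45, id=7) …. Take first 1.

Auto | 49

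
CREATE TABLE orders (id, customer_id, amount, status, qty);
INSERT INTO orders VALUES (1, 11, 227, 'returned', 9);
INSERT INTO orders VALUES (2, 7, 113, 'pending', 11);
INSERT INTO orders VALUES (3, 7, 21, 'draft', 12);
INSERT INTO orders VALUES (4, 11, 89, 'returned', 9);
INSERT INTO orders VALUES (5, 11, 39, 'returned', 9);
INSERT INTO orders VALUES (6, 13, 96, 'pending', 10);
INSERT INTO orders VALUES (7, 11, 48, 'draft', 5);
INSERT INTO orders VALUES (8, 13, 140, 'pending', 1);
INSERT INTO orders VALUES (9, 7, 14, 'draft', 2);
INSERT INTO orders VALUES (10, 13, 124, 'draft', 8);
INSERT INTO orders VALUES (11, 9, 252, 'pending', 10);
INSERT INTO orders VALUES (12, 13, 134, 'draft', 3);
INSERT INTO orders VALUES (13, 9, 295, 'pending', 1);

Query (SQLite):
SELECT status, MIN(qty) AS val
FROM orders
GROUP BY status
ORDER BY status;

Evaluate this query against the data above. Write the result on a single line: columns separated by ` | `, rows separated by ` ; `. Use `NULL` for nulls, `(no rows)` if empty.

draft | 2 ; pending | 1 ; returned | 9

Partition orders by status; compute MIN(qty) within each group.
  draft: ids {3, 7, 9, 10, 12} → MIN(qty)=2
  pending: ids {2, 6, 8, 11, 13} → MIN(qty)=1
  returned: ids {1, 4, 5} → MIN(qty)=9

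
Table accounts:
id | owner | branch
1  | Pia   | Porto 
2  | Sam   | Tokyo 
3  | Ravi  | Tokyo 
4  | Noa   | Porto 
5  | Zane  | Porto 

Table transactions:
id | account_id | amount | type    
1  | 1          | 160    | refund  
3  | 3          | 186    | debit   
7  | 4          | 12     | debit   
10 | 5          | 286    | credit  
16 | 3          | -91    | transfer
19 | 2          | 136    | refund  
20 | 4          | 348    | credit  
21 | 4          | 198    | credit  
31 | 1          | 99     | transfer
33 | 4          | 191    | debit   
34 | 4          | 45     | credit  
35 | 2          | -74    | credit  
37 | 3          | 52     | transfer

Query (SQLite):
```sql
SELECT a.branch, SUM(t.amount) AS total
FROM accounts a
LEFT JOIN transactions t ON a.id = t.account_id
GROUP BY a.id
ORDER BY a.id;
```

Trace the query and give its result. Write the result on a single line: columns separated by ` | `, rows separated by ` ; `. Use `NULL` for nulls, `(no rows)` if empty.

LEFT JOIN keeps every accounts row; unmatched ones get NULL for transactions columns.
Group by accounts.id and compute SUM(t.amount). SUM over an all-NULL group is NULL.
  1: ids {1, 31} → SUM(t.amount)=259
  2: ids {19, 35} → SUM(t.amount)=62
  3: ids {3, 16, 37} → SUM(t.amount)=147
  4: ids {7, 20, 21, 33, 34} → SUM(t.amount)=794
  5: ids {10} → SUM(t.amount)=286

Porto | 259 ; Tokyo | 62 ; Tokyo | 147 ; Porto | 794 ; Porto | 286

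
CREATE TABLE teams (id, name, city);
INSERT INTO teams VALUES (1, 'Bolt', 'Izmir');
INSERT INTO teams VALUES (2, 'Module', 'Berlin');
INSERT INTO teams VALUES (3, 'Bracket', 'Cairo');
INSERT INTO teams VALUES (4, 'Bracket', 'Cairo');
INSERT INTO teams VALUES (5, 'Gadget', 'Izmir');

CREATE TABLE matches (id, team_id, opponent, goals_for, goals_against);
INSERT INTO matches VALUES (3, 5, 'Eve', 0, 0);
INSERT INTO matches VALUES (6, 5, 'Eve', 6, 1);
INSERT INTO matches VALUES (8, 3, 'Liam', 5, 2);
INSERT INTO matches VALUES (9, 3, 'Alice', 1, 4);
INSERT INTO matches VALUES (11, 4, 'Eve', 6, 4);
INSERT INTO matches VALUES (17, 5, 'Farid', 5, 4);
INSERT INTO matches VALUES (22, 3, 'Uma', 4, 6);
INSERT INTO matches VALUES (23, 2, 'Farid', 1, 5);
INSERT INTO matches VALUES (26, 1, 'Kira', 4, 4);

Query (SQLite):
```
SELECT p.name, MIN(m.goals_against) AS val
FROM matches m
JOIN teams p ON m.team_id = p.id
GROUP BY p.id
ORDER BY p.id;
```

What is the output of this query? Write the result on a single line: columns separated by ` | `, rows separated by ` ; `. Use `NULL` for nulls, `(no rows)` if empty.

Bolt | 4 ; Module | 5 ; Bracket | 2 ; Bracket | 4 ; Gadget | 0

Join each matches row to its teams via team_id.
Group joined rows by teams.id; compute MIN(m.goals_against) per group.
  1: ids {26} → MIN(m.goals_against)=4
  2: ids {23} → MIN(m.goals_against)=5
  3: ids {8, 9, 22} → MIN(m.goals_against)=2
  4: ids {11} → MIN(m.goals_against)=4
  5: ids {3, 6, 17} → MIN(m.goals_against)=0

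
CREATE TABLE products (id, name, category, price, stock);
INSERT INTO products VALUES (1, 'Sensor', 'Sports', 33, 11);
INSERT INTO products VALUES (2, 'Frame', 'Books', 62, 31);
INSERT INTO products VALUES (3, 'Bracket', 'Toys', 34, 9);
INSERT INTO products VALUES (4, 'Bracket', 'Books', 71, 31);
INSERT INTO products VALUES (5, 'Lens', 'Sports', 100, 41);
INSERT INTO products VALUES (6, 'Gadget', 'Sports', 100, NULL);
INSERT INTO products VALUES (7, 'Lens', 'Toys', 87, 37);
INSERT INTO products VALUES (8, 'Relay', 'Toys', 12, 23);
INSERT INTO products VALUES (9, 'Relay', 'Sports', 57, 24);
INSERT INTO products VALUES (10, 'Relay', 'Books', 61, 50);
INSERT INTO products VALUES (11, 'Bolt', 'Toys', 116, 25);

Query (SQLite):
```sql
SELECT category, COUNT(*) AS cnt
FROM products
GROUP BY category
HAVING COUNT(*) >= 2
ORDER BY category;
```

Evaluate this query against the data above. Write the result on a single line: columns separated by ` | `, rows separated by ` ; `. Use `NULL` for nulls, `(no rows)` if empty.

Books | 3 ; Sports | 4 ; Toys | 4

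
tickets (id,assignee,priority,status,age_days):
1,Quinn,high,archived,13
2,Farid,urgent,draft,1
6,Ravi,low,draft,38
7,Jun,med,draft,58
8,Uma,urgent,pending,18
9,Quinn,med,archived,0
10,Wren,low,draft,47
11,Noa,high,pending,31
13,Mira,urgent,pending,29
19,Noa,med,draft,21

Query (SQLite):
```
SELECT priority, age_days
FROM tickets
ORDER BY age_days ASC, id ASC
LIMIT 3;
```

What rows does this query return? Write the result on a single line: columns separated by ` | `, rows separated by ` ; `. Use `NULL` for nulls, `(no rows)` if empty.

med | 0 ; urgent | 1 ; high | 13

Sort by age_days asc, tiebreak id asc: (0, id=9), (1, id=2), (13, id=1), (18, id=8), (21, id=19), (29, id=13) …. Take first 3.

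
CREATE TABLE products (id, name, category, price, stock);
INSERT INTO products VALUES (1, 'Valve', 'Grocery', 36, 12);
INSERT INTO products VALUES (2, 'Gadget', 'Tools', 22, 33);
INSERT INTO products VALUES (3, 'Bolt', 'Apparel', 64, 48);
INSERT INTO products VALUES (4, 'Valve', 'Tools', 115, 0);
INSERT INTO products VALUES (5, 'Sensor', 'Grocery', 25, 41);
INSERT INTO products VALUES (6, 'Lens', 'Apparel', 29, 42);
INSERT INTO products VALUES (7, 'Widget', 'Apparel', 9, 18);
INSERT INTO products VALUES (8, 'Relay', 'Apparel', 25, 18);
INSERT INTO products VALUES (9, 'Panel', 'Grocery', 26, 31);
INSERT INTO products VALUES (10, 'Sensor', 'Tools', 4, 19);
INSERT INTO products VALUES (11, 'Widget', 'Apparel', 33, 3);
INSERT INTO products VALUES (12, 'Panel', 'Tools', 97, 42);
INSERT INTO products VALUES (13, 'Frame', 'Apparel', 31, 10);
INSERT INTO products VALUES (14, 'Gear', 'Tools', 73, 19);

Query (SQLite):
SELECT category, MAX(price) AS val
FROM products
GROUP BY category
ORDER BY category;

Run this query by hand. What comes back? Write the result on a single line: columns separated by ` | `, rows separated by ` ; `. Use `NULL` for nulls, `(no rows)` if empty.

Apparel | 64 ; Grocery | 36 ; Tools | 115

Partition products by category; compute MAX(price) within each group.
  Apparel: ids {3, 6, 7, 8, 11, 13} → MAX(price)=64
  Grocery: ids {1, 5, 9} → MAX(price)=36
  Tools: ids {2, 4, 10, 12, 14} → MAX(price)=115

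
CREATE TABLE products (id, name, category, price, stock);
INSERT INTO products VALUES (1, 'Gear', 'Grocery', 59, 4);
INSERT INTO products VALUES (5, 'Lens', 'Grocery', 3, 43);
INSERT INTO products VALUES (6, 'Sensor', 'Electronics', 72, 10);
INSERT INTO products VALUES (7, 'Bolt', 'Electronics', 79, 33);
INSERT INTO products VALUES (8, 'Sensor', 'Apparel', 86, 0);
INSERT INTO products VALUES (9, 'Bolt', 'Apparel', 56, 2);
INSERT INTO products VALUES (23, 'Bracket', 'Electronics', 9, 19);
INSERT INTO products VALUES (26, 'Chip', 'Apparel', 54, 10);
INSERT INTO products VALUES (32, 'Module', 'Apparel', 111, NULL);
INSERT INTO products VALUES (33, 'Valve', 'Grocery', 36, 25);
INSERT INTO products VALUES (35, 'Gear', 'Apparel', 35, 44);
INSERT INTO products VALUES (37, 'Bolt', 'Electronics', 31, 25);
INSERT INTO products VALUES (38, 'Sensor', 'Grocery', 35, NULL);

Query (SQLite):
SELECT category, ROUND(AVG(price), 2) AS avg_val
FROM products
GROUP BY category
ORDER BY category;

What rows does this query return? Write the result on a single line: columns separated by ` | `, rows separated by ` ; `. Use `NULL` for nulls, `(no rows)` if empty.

Apparel | 68.4 ; Electronics | 47.75 ; Grocery | 33.25

Partition products by category; compute ROUND(AVG(price), 2) within each group.
  Apparel: ids {8, 9, 26, 32, 35} → ROUND(AVG(price), 2)=68.4
  Electronics: ids {6, 7, 23, 37} → ROUND(AVG(price), 2)=47.75
  Grocery: ids {1, 5, 33, 38} → ROUND(AVG(price), 2)=33.25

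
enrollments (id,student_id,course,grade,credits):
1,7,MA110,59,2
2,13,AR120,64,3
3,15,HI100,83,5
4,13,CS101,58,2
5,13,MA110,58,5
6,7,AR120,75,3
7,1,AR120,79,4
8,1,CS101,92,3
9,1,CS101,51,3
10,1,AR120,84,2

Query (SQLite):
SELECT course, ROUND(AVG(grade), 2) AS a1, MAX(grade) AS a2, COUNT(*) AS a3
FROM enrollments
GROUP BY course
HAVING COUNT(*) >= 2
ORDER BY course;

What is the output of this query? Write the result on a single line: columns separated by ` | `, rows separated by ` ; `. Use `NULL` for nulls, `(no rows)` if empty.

AR120 | 75.5 | 84 | 4 ; CS101 | 67 | 92 | 3 ; MA110 | 58.5 | 59 | 2

Group enrollments by course.
Per group compute: ROUND(AVG(grade), 2), MAX(grade), COUNT(*).
HAVING: drop groups with fewer than 2 rows.
  AR120: ids {2, 6, 7, 10} → ROUND(AVG(grade), 2)=75.5, MAX(grade)=84, COUNT(*)=4
  CS101: ids {4, 8, 9} → ROUND(AVG(grade), 2)=67, MAX(grade)=92, COUNT(*)=3
  HI100: ids {3} → ROUND(AVG(grade), 2)=83, MAX(grade)=83, COUNT(*)=1
  MA110: ids {1, 5} → ROUND(AVG(grade), 2)=58.5, MAX(grade)=59, COUNT(*)=2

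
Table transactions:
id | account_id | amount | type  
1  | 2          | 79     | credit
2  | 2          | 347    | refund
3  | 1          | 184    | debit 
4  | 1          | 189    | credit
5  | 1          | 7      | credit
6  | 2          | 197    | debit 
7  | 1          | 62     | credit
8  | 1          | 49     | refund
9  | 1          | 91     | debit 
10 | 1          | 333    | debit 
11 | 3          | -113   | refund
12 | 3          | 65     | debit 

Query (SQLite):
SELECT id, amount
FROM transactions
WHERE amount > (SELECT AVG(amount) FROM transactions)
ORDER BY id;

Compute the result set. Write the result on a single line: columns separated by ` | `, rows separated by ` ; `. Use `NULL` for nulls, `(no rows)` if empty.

2 | 347 ; 3 | 184 ; 4 | 189 ; 6 | 197 ; 10 | 333

Scalar subquery: AVG(amount) over all transactions rows = 124.166667 (≈; comparison uses full precision).
Keep rows where amount > that value.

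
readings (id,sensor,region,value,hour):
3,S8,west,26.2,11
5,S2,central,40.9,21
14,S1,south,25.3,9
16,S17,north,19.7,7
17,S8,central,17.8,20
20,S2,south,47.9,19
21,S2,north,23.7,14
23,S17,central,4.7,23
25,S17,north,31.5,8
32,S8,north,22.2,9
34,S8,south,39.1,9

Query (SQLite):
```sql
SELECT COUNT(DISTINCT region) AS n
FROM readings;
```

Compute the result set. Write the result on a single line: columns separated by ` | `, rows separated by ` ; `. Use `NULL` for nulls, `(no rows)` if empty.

4

Count distinct non-NULL region values.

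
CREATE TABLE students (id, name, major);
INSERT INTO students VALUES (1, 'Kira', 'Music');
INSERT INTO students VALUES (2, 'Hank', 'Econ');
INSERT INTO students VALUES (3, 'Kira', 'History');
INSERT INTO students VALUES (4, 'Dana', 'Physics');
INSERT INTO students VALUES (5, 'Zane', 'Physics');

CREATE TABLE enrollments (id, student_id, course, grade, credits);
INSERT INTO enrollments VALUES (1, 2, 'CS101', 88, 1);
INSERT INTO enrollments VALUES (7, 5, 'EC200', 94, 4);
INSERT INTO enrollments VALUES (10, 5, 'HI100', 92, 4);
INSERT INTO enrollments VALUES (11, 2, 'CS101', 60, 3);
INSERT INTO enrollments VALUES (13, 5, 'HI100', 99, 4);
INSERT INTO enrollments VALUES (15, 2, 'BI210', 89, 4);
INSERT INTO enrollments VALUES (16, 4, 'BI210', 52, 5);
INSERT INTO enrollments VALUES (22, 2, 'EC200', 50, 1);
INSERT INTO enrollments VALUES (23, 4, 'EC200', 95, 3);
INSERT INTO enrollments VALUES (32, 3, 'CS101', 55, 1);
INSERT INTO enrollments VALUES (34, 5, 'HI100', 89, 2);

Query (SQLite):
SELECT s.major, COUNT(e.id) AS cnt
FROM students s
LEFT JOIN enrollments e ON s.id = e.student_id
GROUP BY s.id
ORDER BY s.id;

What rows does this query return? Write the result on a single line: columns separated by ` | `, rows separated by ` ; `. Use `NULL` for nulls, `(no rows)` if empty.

Music | 0 ; Econ | 4 ; History | 1 ; Physics | 2 ; Physics | 4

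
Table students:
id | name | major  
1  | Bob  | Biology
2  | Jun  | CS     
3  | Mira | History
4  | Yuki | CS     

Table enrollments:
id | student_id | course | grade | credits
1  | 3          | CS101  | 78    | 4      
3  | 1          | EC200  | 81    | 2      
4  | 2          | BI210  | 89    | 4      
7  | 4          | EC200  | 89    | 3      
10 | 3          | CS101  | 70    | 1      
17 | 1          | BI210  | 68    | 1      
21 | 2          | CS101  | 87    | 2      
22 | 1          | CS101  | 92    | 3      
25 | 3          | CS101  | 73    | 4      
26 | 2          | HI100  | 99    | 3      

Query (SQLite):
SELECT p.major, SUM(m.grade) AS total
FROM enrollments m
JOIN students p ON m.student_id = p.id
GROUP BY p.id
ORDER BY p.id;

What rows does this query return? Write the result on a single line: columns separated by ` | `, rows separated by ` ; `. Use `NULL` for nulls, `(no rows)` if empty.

Biology | 241 ; CS | 275 ; History | 221 ; CS | 89

Join each enrollments row to its students via student_id.
Group joined rows by students.id; compute SUM(m.grade) per group.
  1: ids {3, 17, 22} → SUM(m.grade)=241
  2: ids {4, 21, 26} → SUM(m.grade)=275
  3: ids {1, 10, 25} → SUM(m.grade)=221
  4: ids {7} → SUM(m.grade)=89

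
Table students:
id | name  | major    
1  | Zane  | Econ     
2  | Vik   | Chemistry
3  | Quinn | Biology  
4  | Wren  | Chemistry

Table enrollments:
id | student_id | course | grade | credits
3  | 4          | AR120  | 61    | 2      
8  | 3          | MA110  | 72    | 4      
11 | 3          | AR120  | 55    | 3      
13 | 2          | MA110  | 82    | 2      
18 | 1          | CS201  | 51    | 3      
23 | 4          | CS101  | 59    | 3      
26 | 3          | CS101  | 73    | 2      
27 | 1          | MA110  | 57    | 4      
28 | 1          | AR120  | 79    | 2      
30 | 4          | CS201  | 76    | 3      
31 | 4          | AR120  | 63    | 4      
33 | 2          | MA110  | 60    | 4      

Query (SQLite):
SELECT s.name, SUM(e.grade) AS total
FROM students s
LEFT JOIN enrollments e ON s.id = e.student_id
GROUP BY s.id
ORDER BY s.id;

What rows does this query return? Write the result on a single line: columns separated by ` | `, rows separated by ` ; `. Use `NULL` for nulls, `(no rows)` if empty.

Zane | 187 ; Vik | 142 ; Quinn | 200 ; Wren | 259

LEFT JOIN keeps every students row; unmatched ones get NULL for enrollments columns.
Group by students.id and compute SUM(e.grade). SUM over an all-NULL group is NULL.
  1: ids {18, 27, 28} → SUM(e.grade)=187
  2: ids {13, 33} → SUM(e.grade)=142
  3: ids {8, 11, 26} → SUM(e.grade)=200
  4: ids {3, 23, 30, 31} → SUM(e.grade)=259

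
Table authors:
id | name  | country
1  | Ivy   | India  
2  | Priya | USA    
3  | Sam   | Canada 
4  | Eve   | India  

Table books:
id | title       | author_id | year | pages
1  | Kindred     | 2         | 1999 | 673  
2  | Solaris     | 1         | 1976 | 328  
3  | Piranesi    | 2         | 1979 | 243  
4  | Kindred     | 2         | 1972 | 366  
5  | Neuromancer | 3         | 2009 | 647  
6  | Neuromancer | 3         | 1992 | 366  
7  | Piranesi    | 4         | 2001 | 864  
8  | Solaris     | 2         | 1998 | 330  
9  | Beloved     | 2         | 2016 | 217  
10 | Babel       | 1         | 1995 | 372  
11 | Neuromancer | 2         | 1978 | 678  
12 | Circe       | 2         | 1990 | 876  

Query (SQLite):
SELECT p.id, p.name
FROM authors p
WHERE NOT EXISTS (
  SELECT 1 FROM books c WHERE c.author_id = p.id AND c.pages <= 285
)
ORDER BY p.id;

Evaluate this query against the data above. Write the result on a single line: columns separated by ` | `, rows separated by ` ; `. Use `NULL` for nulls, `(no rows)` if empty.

For each authors row, check whether any books with matching author_id has pages <= 285.
Keep rows where that is false.

1 | Ivy ; 3 | Sam ; 4 | Eve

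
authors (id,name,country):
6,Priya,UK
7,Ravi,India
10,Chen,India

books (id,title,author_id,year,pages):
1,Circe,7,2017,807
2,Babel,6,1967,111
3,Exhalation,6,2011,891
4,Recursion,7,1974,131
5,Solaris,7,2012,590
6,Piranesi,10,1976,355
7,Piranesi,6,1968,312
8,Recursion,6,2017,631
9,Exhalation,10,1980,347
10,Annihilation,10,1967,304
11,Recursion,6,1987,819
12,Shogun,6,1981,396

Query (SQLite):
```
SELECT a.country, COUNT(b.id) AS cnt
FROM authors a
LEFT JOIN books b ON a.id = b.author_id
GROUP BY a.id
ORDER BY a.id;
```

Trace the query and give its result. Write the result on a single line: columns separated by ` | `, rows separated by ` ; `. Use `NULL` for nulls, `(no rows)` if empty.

UK | 6 ; India | 3 ; India | 3

LEFT JOIN keeps every authors row; unmatched ones get NULL for books columns.
Group by authors.id and compute COUNT(b.id). COUNT(col) of an all-NULL group is 0.
  6: ids {2, 3, 7, 8, 11, 12} → COUNT(b.id)=6
  7: ids {1, 4, 5} → COUNT(b.id)=3
  10: ids {6, 9, 10} → COUNT(b.id)=3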